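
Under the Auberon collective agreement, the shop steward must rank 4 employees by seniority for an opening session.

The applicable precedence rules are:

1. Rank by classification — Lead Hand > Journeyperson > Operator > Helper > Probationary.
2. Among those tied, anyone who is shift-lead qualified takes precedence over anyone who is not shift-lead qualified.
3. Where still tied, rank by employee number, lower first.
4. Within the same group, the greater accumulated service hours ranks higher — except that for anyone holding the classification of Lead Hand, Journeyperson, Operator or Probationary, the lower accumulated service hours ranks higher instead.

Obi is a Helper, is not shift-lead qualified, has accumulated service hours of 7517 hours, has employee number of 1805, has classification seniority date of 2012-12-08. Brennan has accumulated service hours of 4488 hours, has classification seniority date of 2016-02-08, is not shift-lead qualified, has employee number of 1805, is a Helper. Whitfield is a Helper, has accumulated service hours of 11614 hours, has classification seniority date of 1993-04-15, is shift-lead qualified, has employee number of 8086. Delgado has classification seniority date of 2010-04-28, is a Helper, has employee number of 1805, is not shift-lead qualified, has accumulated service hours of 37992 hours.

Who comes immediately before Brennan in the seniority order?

Obi

By classification: Whitfield, Delgado, Obi and Brennan (Helper).
Among Whitfield, Delgado, Obi and Brennan, shift-lead qualified before not shift-lead qualified: Whitfield (shift-lead qualified) before Delgado, Obi and Brennan (not shift-lead qualified).
Delgado, Obi and Brennan all have employee number 1805, so the next rule applies.
Among Delgado, Obi and Brennan, by accumulated service hours (higher first): Delgado (37992 hours) before Obi (7517 hours) before Brennan (4488 hours).
Order: Whitfield, Delgado, Obi, Brennan.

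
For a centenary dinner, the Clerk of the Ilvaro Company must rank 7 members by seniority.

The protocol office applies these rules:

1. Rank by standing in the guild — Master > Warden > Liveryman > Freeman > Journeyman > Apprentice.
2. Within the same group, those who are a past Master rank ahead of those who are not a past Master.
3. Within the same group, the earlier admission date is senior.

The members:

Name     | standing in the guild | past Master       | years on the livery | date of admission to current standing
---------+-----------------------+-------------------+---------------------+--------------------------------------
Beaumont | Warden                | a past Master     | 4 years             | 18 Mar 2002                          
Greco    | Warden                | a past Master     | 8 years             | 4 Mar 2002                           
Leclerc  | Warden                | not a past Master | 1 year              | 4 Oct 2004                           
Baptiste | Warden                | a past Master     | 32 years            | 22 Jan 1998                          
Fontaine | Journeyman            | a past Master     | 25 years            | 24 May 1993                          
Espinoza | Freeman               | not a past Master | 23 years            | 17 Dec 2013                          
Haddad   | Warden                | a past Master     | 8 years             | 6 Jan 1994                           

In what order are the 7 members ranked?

By standing in the guild: Haddad, Baptiste, Greco, Beaumont and Leclerc (Warden); then Espinoza (Freeman); then Fontaine (Journeyman).
Among Haddad, Baptiste, Greco, Beaumont and Leclerc, a past Master before not a past Master: Haddad, Baptiste, Greco and Beaumont (a past Master) before Leclerc (not a past Master).
Among Haddad, Baptiste, Greco and Beaumont, by date of admission to current standing (earlier first): Haddad (6 Jan 1994) before Baptiste (22 Jan 1998) before Greco (4 Mar 2002) before Beaumont (18 Mar 2002).
Full order: Haddad, Baptiste, Greco, Beaumont, Leclerc, Espinoza, Fontaine.

Haddad, Baptiste, Greco, Beaumont, Leclerc, Espinoza, Fontaine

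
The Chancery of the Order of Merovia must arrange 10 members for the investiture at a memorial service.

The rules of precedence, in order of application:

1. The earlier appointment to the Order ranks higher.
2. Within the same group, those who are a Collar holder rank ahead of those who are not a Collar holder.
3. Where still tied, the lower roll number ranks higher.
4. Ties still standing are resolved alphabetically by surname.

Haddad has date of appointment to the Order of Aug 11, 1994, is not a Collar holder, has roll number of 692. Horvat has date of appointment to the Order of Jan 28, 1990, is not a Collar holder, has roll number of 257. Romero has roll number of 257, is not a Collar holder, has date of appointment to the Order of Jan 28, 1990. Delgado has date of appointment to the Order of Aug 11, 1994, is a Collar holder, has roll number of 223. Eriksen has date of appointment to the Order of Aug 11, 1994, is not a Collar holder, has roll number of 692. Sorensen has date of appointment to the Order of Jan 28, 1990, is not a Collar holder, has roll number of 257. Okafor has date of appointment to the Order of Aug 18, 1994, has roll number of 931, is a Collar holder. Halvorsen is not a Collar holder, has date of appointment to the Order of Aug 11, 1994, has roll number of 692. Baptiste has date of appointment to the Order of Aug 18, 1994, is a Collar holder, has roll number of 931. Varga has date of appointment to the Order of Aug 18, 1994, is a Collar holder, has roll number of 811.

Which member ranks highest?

Horvat

By date of appointment to the Order (earlier first): Horvat, Romero and Sorensen (each Jan 28, 1990); then Delgado, Eriksen, Haddad and Halvorsen (each Aug 11, 1994); then Varga, Baptiste and Okafor (each Aug 18, 1994).
Horvat, Romero and Sorensen are each not a Collar holder, so the next rule applies.
Horvat, Romero and Sorensen all have roll number 257, so the next rule applies.
Among Horvat, Romero and Sorensen, alphabetically by surname: Horvat before Romero before Sorensen.
Among Delgado, Eriksen, Haddad and Halvorsen, a Collar holder before not a Collar holder: Delgado (a Collar holder) before Eriksen, Haddad and Halvorsen (not a Collar holder).
Eriksen, Haddad and Halvorsen all have roll number 692, so the next rule applies.
Among Eriksen, Haddad and Halvorsen, alphabetically by surname: Eriksen before Haddad before Halvorsen.
Varga, Baptiste and Okafor are each a Collar holder, so the next rule applies.
Among Varga, Baptiste and Okafor, by roll number (lower first): Varga (811) before Baptiste and Okafor (931).
Among Baptiste and Okafor, alphabetically by surname: Baptiste before Okafor.
Order: Horvat, Romero, Sorensen, Delgado, Eriksen, Haddad, Halvorsen, Varga, Baptiste, Okafor.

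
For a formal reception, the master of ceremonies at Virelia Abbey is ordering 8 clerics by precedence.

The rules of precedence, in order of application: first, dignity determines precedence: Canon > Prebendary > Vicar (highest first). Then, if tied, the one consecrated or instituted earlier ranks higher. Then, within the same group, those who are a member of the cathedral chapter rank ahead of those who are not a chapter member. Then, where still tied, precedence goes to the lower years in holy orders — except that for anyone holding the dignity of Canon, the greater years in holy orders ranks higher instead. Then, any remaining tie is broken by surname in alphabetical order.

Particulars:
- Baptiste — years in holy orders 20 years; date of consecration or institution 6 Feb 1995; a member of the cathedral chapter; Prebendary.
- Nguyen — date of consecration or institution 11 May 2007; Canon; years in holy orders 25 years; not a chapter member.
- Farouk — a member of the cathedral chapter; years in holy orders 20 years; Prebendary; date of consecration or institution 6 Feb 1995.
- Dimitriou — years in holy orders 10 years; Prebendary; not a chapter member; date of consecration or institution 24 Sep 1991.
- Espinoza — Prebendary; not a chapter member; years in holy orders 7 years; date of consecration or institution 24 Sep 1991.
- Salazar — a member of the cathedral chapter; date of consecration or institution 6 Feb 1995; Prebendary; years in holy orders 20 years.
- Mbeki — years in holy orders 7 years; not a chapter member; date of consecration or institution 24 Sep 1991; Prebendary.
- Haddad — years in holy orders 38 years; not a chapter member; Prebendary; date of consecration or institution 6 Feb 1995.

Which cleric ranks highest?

By dignity: Nguyen (Canon); then Espinoza, Mbeki, Dimitriou, Baptiste, Farouk, Salazar and Haddad (Prebendary).
Among Espinoza, Mbeki, Dimitriou, Baptiste, Farouk, Salazar and Haddad, by date of consecration or institution (earlier first): Espinoza, Mbeki and Dimitriou (24 Sep 1991) before Baptiste, Farouk, Salazar and Haddad (6 Feb 1995).
Espinoza, Mbeki and Dimitriou are each not a chapter member, so the next rule applies.
Among Espinoza, Mbeki and Dimitriou, by years in holy orders (lower first): Espinoza and Mbeki (7 years) before Dimitriou (10 years).
Among Espinoza and Mbeki, alphabetically by surname: Espinoza before Mbeki.
Among Baptiste, Farouk, Salazar and Haddad, a member of the cathedral chapter before not a chapter member: Baptiste, Farouk and Salazar (a member of the cathedral chapter) before Haddad (not a chapter member).
Baptiste, Farouk and Salazar all have years in holy orders 20 years, so the next rule applies.
Among Baptiste, Farouk and Salazar, alphabetically by surname: Baptiste before Farouk before Salazar.
Order: Nguyen, Espinoza, Mbeki, Dimitriou, Baptiste, Farouk, Salazar, Haddad.

Nguyen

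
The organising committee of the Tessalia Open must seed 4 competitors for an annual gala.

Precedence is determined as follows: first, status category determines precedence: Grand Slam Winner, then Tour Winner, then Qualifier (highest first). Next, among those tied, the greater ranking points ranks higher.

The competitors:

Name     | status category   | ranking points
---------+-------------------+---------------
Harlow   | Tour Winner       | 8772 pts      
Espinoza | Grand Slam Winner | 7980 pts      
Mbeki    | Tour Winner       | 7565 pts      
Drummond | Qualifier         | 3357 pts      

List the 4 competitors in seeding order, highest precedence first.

By status category: Espinoza (Grand Slam Winner); then Harlow and Mbeki (Tour Winner); then Drummond (Qualifier).
Among Harlow and Mbeki, by ranking points (higher first): Harlow (8772 pts) before Mbeki (7565 pts).
Full order: Espinoza, Harlow, Mbeki, Drummond.

Espinoza, Harlow, Mbeki, Drummond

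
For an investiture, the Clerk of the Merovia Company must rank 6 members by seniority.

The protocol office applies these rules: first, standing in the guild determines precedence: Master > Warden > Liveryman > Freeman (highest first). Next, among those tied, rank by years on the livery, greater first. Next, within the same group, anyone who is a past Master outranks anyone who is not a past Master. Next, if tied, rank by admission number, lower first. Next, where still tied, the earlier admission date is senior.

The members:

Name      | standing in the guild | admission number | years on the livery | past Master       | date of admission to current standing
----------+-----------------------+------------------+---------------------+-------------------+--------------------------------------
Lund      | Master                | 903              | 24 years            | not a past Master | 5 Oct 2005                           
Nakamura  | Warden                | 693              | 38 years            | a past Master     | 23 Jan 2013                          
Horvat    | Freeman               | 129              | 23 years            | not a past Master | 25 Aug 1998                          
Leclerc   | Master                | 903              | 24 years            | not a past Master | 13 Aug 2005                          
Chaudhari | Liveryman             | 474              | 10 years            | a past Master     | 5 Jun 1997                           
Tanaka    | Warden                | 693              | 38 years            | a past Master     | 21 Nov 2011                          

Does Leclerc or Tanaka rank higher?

Leclerc

By standing in the guild: Leclerc and Lund (Master); then Tanaka and Nakamura (Warden); then Chaudhari (Liveryman); then Horvat (Freeman).
Leclerc and Lund both have years on the livery 24 years, so the next rule applies.
Leclerc and Lund are each not a past Master, so the next rule applies.
Leclerc and Lund both have admission number 903, so the next rule applies.
Among Leclerc and Lund, by date of admission to current standing (earlier first): Leclerc (13 Aug 2005) before Lund (5 Oct 2005).
Tanaka and Nakamura both have years on the livery 38 years, so the next rule applies.
Tanaka and Nakamura are each a past Master, so the next rule applies.
Tanaka and Nakamura both have admission number 693, so the next rule applies.
Among Tanaka and Nakamura, by date of admission to current standing (earlier first): Tanaka (21 Nov 2011) before Nakamura (23 Jan 2013).
So Leclerc takes precedence.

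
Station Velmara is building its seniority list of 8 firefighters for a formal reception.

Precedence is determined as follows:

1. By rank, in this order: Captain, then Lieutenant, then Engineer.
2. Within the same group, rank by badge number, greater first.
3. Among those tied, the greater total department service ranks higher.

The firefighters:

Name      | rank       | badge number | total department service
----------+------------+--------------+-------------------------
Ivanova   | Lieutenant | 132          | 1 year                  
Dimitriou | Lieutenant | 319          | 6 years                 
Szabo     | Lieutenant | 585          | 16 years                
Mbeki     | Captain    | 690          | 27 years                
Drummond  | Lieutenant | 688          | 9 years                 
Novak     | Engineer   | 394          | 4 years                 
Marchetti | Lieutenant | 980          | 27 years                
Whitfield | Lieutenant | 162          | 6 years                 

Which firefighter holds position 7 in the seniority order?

Ivanova

By rank: Mbeki (Captain); then Marchetti, Drummond, Szabo, Dimitriou, Whitfield and Ivanova (Lieutenant); then Novak (Engineer).
Among Marchetti, Drummond, Szabo, Dimitriou, Whitfield and Ivanova, by badge number (higher first): Marchetti (980) before Drummond (688) before Szabo (585) before Dimitriou (319) before Whitfield (162) before Ivanova (132).
Order: Mbeki, Marchetti, Drummond, Szabo, Dimitriou, Whitfield, Ivanova, Novak.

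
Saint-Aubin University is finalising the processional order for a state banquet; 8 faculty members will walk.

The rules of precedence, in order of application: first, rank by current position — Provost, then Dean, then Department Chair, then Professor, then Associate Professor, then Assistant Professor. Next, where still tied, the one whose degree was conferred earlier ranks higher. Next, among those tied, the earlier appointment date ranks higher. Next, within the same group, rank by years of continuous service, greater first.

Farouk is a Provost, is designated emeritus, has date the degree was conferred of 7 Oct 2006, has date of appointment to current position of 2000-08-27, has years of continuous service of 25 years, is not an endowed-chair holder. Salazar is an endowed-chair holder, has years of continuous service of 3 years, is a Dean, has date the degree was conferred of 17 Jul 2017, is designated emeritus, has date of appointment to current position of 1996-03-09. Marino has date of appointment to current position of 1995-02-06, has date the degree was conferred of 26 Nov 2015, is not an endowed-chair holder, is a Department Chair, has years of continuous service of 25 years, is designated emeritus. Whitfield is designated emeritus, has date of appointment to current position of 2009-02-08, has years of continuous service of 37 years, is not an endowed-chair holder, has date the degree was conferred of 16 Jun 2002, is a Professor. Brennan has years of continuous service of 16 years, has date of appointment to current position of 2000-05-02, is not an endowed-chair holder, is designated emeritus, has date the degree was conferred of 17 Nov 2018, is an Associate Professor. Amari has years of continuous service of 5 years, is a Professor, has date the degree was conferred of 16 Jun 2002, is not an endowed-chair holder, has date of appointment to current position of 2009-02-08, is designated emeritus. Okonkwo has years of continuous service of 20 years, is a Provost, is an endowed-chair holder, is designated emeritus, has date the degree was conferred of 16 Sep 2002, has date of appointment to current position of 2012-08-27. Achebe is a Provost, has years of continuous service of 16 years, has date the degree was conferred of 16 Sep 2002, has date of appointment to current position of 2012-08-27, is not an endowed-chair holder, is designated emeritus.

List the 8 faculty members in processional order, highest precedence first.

By current position: Okonkwo, Achebe and Farouk (Provost); then Salazar (Dean); then Marino (Department Chair); then Whitfield and Amari (Professor); then Brennan (Associate Professor).
Among Okonkwo, Achebe and Farouk, by date the degree was conferred (earlier first): Okonkwo and Achebe (16 Sep 2002) before Farouk (7 Oct 2006).
Okonkwo and Achebe both have date of appointment to current position 2012-08-27, so the next rule applies.
Among Okonkwo and Achebe, by years of continuous service (higher first): Okonkwo (20 years) before Achebe (16 years).
Whitfield and Amari both have date the degree was conferred 16 Jun 2002, so the next rule applies.
Whitfield and Amari both have date of appointment to current position 2009-02-08, so the next rule applies.
Among Whitfield and Amari, by years of continuous service (higher first): Whitfield (37 years) before Amari (5 years).
Full order: Okonkwo, Achebe, Farouk, Salazar, Marino, Whitfield, Amari, Brennan.

Okonkwo, Achebe, Farouk, Salazar, Marino, Whitfield, Amari, Brennan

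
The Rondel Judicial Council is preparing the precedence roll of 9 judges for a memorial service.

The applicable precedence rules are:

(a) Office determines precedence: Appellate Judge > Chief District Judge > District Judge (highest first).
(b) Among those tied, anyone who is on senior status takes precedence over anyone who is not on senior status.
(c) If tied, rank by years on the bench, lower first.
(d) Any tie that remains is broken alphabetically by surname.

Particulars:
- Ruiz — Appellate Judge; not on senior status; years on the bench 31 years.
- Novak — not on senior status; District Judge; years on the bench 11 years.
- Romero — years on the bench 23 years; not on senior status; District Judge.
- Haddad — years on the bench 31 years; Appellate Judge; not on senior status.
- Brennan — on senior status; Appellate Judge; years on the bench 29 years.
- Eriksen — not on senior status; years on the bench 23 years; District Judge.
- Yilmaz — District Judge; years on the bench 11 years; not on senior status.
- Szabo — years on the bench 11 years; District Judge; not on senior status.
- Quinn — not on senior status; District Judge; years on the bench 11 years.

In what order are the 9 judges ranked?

By office: Brennan, Haddad and Ruiz (Appellate Judge); then Novak, Quinn, Szabo, Yilmaz, Eriksen and Romero (District Judge).
Among Brennan, Haddad and Ruiz, on senior status before not on senior status: Brennan (on senior status) before Haddad and Ruiz (not on senior status).
Haddad and Ruiz both have years on the bench 31 years, so the next rule applies.
Among Haddad and Ruiz, alphabetically by surname: Haddad before Ruiz.
Novak, Quinn, Szabo, Yilmaz, Eriksen and Romero are each not on senior status, so the next rule applies.
Among Novak, Quinn, Szabo, Yilmaz, Eriksen and Romero, by years on the bench (lower first): Novak, Quinn, Szabo and Yilmaz (11 years) before Eriksen and Romero (23 years).
Among Novak, Quinn, Szabo and Yilmaz, alphabetically by surname: Novak before Quinn before Szabo before Yilmaz.
Among Eriksen and Romero, alphabetically by surname: Eriksen before Romero.
Full order: Brennan, Haddad, Ruiz, Novak, Quinn, Szabo, Yilmaz, Eriksen, Romero.

Brennan, Haddad, Ruiz, Novak, Quinn, Szabo, Yilmaz, Eriksen, Romero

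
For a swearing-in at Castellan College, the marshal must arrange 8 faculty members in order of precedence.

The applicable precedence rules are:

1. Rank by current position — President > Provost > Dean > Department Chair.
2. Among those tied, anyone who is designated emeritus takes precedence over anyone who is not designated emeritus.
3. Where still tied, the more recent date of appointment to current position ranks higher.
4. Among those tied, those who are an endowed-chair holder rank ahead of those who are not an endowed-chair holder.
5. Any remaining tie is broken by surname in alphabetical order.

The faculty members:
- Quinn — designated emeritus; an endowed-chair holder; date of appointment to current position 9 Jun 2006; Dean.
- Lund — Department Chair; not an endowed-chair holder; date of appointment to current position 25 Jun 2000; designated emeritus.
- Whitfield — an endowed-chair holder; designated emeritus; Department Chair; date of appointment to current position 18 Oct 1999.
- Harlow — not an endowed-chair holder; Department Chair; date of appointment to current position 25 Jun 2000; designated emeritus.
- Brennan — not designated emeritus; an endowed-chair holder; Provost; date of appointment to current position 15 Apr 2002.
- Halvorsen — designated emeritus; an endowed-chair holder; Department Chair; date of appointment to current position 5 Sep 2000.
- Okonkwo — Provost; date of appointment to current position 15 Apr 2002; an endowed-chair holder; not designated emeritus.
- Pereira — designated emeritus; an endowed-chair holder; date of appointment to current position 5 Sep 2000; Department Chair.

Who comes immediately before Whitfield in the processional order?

By current position: Brennan and Okonkwo (Provost); then Quinn (Dean); then Halvorsen, Pereira, Harlow, Lund and Whitfield (Department Chair).
Brennan and Okonkwo are each not designated emeritus, so the next rule applies.
Brennan and Okonkwo both have date of appointment to current position 15 Apr 2002, so the next rule applies.
Brennan and Okonkwo are each an endowed-chair holder, so the next rule applies.
Among Brennan and Okonkwo, alphabetically by surname: Brennan before Okonkwo.
Halvorsen, Pereira, Harlow, Lund and Whitfield are each designated emeritus, so the next rule applies.
Among Halvorsen, Pereira, Harlow, Lund and Whitfield, by date of appointment to current position (later first): Halvorsen and Pereira (5 Sep 2000) before Harlow and Lund (25 Jun 2000) before Whitfield (18 Oct 1999).
Halvorsen and Pereira are each an endowed-chair holder, so the next rule applies.
Among Halvorsen and Pereira, alphabetically by surname: Halvorsen before Pereira.
Harlow and Lund are each not an endowed-chair holder, so the next rule applies.
Among Harlow and Lund, alphabetically by surname: Harlow before Lund.
Order: Brennan, Okonkwo, Quinn, Halvorsen, Pereira, Harlow, Lund, Whitfield.

Lund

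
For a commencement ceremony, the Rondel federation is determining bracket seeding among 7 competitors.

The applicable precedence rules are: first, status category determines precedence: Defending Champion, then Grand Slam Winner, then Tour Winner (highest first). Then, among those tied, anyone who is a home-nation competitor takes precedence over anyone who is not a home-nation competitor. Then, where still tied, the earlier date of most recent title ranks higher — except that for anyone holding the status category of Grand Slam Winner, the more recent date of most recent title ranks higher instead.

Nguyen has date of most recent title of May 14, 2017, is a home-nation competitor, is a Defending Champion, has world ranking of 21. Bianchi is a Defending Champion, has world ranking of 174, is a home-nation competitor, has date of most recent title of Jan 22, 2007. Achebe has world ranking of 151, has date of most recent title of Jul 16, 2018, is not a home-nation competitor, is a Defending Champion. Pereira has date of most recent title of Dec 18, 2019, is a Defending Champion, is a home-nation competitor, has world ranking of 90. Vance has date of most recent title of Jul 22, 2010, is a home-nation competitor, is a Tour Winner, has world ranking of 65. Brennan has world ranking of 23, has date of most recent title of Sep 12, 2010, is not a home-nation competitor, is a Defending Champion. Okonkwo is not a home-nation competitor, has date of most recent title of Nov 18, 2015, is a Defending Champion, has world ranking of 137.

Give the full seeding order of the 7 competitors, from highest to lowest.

By status category: Bianchi, Nguyen, Pereira, Brennan, Okonkwo and Achebe (Defending Champion); then Vance (Tour Winner).
Among Bianchi, Nguyen, Pereira, Brennan, Okonkwo and Achebe, a home-nation competitor before not a home-nation competitor: Bianchi, Nguyen and Pereira (a home-nation competitor) before Brennan, Okonkwo and Achebe (not a home-nation competitor).
Among Bianchi, Nguyen and Pereira, by date of most recent title (earlier first): Bianchi (Jan 22, 2007) before Nguyen (May 14, 2017) before Pereira (Dec 18, 2019).
Among Brennan, Okonkwo and Achebe, by date of most recent title (earlier first): Brennan (Sep 12, 2010) before Okonkwo (Nov 18, 2015) before Achebe (Jul 16, 2018).
Full order: Bianchi, Nguyen, Pereira, Brennan, Okonkwo, Achebe, Vance.

Bianchi, Nguyen, Pereira, Brennan, Okonkwo, Achebe, Vance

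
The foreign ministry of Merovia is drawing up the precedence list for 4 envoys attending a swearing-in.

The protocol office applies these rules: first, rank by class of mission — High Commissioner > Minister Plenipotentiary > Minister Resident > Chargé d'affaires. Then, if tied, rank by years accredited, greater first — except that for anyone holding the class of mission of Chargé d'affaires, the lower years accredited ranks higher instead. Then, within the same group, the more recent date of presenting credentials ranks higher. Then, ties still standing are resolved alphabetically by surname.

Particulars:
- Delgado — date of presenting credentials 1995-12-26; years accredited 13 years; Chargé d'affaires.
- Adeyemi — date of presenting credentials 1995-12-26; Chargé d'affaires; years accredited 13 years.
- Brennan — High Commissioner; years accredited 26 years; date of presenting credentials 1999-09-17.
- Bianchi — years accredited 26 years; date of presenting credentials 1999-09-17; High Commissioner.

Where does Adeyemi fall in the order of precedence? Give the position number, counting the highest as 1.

By class of mission: Bianchi and Brennan (High Commissioner); then Adeyemi and Delgado (Chargé d'affaires).
Bianchi and Brennan both have years accredited 26 years, so the next rule applies.
Bianchi and Brennan both have date of presenting credentials 1999-09-17, so the next rule applies.
Among Bianchi and Brennan, alphabetically by surname: Bianchi before Brennan.
Adeyemi and Delgado both have years accredited 13 years, so the next rule applies.
Adeyemi and Delgado both have date of presenting credentials 1995-12-26, so the next rule applies.
Among Adeyemi and Delgado, alphabetically by surname: Adeyemi before Delgado.
Order: Bianchi, Brennan, Adeyemi, Delgado. So position 3.

3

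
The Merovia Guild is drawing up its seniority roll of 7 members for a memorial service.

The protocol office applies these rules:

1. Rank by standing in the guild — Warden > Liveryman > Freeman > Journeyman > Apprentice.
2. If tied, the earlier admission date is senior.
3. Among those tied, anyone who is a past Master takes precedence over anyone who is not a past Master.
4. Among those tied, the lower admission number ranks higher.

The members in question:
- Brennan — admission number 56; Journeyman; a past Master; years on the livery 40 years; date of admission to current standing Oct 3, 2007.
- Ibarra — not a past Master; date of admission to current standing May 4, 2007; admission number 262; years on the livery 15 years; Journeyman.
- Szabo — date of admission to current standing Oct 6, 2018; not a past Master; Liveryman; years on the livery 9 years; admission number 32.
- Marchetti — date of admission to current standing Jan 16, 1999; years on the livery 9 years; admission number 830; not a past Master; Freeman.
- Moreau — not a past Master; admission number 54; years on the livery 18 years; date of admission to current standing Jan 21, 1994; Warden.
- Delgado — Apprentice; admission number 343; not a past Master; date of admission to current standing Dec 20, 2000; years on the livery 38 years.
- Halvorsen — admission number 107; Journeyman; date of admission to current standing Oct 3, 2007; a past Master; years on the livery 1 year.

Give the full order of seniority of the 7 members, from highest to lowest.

By standing in the guild: Moreau (Warden); then Szabo (Liveryman); then Marchetti (Freeman); then Ibarra, Brennan and Halvorsen (Journeyman); then Delgado (Apprentice).
Among Ibarra, Brennan and Halvorsen, by date of admission to current standing (earlier first): Ibarra (May 4, 2007) before Brennan and Halvorsen (Oct 3, 2007).
Brennan and Halvorsen are each a past Master, so the next rule applies.
Among Brennan and Halvorsen, by admission number (lower first): Brennan (56) before Halvorsen (107).
Full order: Moreau, Szabo, Marchetti, Ibarra, Brennan, Halvorsen, Delgado.

Moreau, Szabo, Marchetti, Ibarra, Brennan, Halvorsen, Delgado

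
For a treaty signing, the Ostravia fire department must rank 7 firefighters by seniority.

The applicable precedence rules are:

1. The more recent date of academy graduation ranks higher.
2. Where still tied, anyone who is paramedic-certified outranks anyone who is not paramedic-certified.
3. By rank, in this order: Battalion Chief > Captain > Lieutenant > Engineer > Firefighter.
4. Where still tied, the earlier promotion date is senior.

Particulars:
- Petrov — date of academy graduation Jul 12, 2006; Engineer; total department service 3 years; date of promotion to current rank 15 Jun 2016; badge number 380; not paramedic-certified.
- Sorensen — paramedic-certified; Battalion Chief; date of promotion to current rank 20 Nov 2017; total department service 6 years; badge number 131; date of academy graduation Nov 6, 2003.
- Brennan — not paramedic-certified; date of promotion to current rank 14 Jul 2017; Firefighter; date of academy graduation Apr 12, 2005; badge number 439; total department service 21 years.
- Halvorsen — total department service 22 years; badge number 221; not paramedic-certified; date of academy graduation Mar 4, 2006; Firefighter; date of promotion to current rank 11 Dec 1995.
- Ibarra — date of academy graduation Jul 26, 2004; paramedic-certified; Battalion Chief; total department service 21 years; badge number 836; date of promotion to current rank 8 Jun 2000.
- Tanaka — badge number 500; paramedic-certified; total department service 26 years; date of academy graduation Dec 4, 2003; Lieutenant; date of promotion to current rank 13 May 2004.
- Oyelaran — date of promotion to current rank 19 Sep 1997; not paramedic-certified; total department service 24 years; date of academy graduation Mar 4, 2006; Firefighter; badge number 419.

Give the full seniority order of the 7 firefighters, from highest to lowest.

By date of academy graduation (later first): Petrov (Jul 12, 2006); then Halvorsen and Oyelaran (both Mar 4, 2006); then Brennan (Apr 12, 2005); then Ibarra (Jul 26, 2004); then Tanaka (Dec 4, 2003); then Sorensen (Nov 6, 2003).
Halvorsen and Oyelaran are each not paramedic-certified, so the next rule applies.
Halvorsen and Oyelaran are each Firefighter, so the next rule applies.
Among Halvorsen and Oyelaran, by date of promotion to current rank (earlier first): Halvorsen (11 Dec 1995) before Oyelaran (19 Sep 1997).
Full order: Petrov, Halvorsen, Oyelaran, Brennan, Ibarra, Tanaka, Sorensen.

Petrov, Halvorsen, Oyelaran, Brennan, Ibarra, Tanaka, Sorensen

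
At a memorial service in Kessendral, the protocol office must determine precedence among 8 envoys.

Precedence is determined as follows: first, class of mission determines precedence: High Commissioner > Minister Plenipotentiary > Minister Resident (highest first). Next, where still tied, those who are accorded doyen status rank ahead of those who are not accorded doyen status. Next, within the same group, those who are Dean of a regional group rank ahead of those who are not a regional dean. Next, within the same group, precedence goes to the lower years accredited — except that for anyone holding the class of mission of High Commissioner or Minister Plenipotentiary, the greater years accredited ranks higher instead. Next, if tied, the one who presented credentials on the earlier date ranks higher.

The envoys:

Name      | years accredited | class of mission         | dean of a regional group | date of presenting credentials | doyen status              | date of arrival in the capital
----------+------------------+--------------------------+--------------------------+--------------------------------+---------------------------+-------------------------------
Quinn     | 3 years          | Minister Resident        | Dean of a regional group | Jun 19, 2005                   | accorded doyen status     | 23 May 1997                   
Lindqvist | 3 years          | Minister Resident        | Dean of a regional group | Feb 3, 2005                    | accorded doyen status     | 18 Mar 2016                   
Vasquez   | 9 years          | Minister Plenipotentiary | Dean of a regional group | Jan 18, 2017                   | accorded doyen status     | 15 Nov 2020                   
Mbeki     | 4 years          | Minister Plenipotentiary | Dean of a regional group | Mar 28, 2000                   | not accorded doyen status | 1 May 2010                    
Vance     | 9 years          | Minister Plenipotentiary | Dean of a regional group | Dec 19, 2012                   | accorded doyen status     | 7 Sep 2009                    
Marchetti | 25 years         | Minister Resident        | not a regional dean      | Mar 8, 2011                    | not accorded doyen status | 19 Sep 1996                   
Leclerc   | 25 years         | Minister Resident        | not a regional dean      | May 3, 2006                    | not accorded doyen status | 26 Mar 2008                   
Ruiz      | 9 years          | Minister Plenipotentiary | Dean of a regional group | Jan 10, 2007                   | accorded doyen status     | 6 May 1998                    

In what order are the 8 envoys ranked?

Ruiz, Vance, Vasquez, Mbeki, Lindqvist, Quinn, Leclerc, Marchetti

By class of mission: Ruiz, Vance, Vasquez and Mbeki (Minister Plenipotentiary); then Lindqvist, Quinn, Leclerc and Marchetti (Minister Resident).
Among Ruiz, Vance, Vasquez and Mbeki, accorded doyen status before not accorded doyen status: Ruiz, Vance and Vasquez (accorded doyen status) before Mbeki (not accorded doyen status).
Ruiz, Vance and Vasquez are each Dean of a regional group, so the next rule applies.
Ruiz, Vance and Vasquez all have years accredited 9 years, so the next rule applies.
Among Ruiz, Vance and Vasquez, by date of presenting credentials (earlier first): Ruiz (Jan 10, 2007) before Vance (Dec 19, 2012) before Vasquez (Jan 18, 2017).
Among Lindqvist, Quinn, Leclerc and Marchetti, accorded doyen status before not accorded doyen status: Lindqvist and Quinn (accorded doyen status) before Leclerc and Marchetti (not accorded doyen status).
Lindqvist and Quinn are each Dean of a regional group, so the next rule applies.
Lindqvist and Quinn both have years accredited 3 years, so the next rule applies.
Among Lindqvist and Quinn, by date of presenting credentials (earlier first): Lindqvist (Feb 3, 2005) before Quinn (Jun 19, 2005).
Leclerc and Marchetti are each not a regional dean, so the next rule applies.
Leclerc and Marchetti both have years accredited 25 years, so the next rule applies.
Among Leclerc and Marchetti, by date of presenting credentials (earlier first): Leclerc (May 3, 2006) before Marchetti (Mar 8, 2011).
Full order: Ruiz, Vance, Vasquez, Mbeki, Lindqvist, Quinn, Leclerc, Marchetti.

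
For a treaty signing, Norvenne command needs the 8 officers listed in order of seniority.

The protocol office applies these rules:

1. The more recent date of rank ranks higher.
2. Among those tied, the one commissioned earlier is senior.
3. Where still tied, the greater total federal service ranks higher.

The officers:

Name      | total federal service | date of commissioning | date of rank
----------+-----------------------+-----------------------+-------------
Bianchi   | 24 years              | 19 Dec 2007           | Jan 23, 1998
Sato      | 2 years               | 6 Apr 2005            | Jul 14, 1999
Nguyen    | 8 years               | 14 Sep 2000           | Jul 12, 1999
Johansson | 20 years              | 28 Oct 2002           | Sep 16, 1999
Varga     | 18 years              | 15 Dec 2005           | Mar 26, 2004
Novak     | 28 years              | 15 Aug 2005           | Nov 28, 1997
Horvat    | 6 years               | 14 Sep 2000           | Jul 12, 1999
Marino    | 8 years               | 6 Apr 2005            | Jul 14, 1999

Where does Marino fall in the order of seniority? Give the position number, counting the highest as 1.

By date of rank (later first): Varga (Mar 26, 2004); then Johansson (Sep 16, 1999); then Marino and Sato (both Jul 14, 1999); then Nguyen and Horvat (both Jul 12, 1999); then Bianchi (Jan 23, 1998); then Novak (Nov 28, 1997).
Marino and Sato both have date of commissioning 6 Apr 2005, so the next rule applies.
Among Marino and Sato, by total federal service (higher first): Marino (8 years) before Sato (2 years).
Nguyen and Horvat both have date of commissioning 14 Sep 2000, so the next rule applies.
Among Nguyen and Horvat, by total federal service (higher first): Nguyen (8 years) before Horvat (6 years).
Order: Varga, Johansson, Marino, Sato, Nguyen, Horvat, Bianchi, Novak. So position 3.

3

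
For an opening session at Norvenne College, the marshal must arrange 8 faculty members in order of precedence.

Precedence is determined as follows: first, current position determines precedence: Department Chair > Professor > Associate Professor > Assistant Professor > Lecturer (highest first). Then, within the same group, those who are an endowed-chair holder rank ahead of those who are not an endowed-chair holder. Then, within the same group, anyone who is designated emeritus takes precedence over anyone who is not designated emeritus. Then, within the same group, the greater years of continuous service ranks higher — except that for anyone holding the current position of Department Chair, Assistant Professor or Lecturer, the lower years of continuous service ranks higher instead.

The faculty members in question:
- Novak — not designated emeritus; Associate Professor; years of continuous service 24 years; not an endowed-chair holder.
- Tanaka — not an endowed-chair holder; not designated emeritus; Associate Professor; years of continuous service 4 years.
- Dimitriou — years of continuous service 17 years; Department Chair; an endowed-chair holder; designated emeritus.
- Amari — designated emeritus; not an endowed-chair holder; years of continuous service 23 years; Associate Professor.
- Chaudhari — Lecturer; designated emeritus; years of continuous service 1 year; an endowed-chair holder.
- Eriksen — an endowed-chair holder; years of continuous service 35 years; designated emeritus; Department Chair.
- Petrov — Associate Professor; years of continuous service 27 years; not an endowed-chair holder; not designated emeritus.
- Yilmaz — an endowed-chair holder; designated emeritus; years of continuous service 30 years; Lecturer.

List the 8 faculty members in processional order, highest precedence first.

By current position: Dimitriou and Eriksen (Department Chair); then Amari, Petrov, Novak and Tanaka (Associate Professor); then Chaudhari and Yilmaz (Lecturer).
Dimitriou and Eriksen are each an endowed-chair holder, so the next rule applies.
Dimitriou and Eriksen are each designated emeritus, so the next rule applies.
Among Dimitriou and Eriksen, by years of continuous service (lower first) (reversed rule for this group): Dimitriou (17 years) before Eriksen (35 years).
Amari, Petrov, Novak and Tanaka are each not an endowed-chair holder, so the next rule applies.
Among Amari, Petrov, Novak and Tanaka, designated emeritus before not designated emeritus: Amari (designated emeritus) before Petrov, Novak and Tanaka (not designated emeritus).
Among Petrov, Novak and Tanaka, by years of continuous service (higher first): Petrov (27 years) before Novak (24 years) before Tanaka (4 years).
Chaudhari and Yilmaz are each an endowed-chair holder, so the next rule applies.
Chaudhari and Yilmaz are each designated emeritus, so the next rule applies.
Among Chaudhari and Yilmaz, by years of continuous service (lower first) (reversed rule for this group): Chaudhari (1 year) before Yilmaz (30 years).
Full order: Dimitriou, Eriksen, Amari, Petrov, Novak, Tanaka, Chaudhari, Yilmaz.

Dimitriou, Eriksen, Amari, Petrov, Novak, Tanaka, Chaudhari, Yilmaz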